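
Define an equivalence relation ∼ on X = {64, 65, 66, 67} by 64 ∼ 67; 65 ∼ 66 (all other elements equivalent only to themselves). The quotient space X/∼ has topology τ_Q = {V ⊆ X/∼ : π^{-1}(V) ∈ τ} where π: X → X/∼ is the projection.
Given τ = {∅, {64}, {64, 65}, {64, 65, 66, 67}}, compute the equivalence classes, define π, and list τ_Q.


X/∼ = {[64=67], [65=66]}; |τ_Q| = 2.

Equivalence classes: [64=67], [65=66].
Quotient map π: X → X/∼ sends 64 ↦ [64=67], 65 ↦ [65=66], 66 ↦ [65=66], 67 ↦ [64=67].
For each subset V ⊆ X/∼, compute π^{-1}(V) ⊆ X and check whether π^{-1}(V) ∈ τ. V is open in τ_Q iff π^{-1}(V) ∈ τ.
  V = {}: π^{-1}(V) = ∅ ∈ τ ✓.
  V = {[64=67]}: π^{-1}(V) = {64, 67} ∉ τ ✗.
  V = {[65=66]}: π^{-1}(V) = {65, 66} ∉ τ ✗.
  V = {[64=67], [65=66]}: π^{-1}(V) = {64, 65, 66, 67} ∈ τ ✓.
Open sets in the quotient: τ_Q = {{}, {[64=67], [65=66]}} (2 elements).


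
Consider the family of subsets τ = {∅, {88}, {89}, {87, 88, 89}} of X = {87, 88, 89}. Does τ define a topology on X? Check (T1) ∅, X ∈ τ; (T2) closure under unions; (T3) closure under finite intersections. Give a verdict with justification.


τ is NOT a topology on X.

Axiom (T1): ∅ ∈ τ? Yes; X ∈ τ? Yes.
Axiom (T2/T3): check pairwise unions and intersections of members of τ.
Counterexample for (T2): {88} ∪ {89} = {88, 89} ∉ τ. Therefore τ is NOT a topology.


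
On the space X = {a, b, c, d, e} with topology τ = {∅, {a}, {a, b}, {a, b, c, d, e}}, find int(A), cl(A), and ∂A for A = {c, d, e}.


int(A) = ∅, cl(A) = {c, d, e}, ∂A = {c, d, e}.

Closed sets in (X, τ) are complements of opens:
  closed(X, τ) = {∅, {c, d, e}, {b, c, d, e}, {a, b, c, d, e}}.
int(A) = ⋃ {U ∈ τ : U ⊆ A}. Opens contained in A: ∅.
Taking the union of these: int(A) = ∅.
cl(A) = ⋂ {C closed : A ⊆ C}. Closed sets containing A: {c, d, e}, {b, c, d, e}, {a, b, c, d, e}.
Intersecting these: cl(A) = {c, d, e}.
∂A = cl(A) ∖ int(A) = {c, d, e} ∖ ∅ = {c, d, e}.


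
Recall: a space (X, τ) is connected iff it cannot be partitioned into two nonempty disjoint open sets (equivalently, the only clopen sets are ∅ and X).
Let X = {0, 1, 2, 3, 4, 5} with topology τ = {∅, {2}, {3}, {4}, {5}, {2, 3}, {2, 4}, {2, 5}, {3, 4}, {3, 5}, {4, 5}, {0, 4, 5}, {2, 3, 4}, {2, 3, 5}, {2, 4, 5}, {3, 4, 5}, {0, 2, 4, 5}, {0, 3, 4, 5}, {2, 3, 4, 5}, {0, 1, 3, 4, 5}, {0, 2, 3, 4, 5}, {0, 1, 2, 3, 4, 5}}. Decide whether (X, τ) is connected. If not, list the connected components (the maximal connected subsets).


(X, τ) is disconnected; components = [{2}, {0, 1, 3, 4, 5}].

Find clopen sets (U ∈ τ with X ∖ U ∈ τ):
  U = ∅, X ∖ U = {0, 1, 2, 3, 4, 5} — both open, so U is clopen.
  U = {2}, X ∖ U = {0, 1, 3, 4, 5} — both open, so U is clopen.
  U = {0, 1, 3, 4, 5}, X ∖ U = {2} — both open, so U is clopen.
  U = {0, 1, 2, 3, 4, 5}, X ∖ U = ∅ — both open, so U is clopen.
Nontrivial clopen(s) exist: e.g. {0, 1, 3, 4, 5}. So (X, τ) is disconnected.
Compute connected components by grouping points that agree on all clopens:
  component: {2}
  component: {0, 1, 3, 4, 5}


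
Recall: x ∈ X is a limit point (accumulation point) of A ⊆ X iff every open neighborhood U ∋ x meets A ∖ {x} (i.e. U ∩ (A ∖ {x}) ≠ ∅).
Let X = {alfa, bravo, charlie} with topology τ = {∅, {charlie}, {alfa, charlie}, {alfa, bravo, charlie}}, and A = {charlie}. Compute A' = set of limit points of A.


A' = {alfa, bravo}

For each x ∈ X, list the open sets U ∈ τ with x ∈ U, then check whether U ∩ (A ∖ {x}) ≠ ∅ for every such U.
  x = alfa: opens ∋ x are {alfa, charlie}, {alfa, bravo, charlie}; each meets A ∖ {alfa}, so x IS a limit point.
  x = bravo: opens ∋ x are {alfa, bravo, charlie}; each meets A ∖ {bravo}, so x IS a limit point.
  x = charlie: open {charlie} ∋ x has {charlie} ∩ (A ∖ {charlie}) = ∅, so x is NOT a limit point.
Collecting: A' = {alfa, bravo}.


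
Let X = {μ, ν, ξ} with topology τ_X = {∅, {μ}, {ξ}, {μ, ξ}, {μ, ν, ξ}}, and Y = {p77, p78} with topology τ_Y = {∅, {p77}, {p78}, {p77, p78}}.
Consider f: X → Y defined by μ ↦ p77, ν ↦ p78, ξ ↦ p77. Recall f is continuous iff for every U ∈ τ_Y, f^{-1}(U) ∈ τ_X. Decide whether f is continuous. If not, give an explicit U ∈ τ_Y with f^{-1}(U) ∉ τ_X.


f is NOT continuous.

Compute f^{-1}(U) for each U ∈ τ_Y:
  U = ∅: f^{-1}(U) = ∅ ∈ τ_X ✓.
  U = {p77}: f^{-1}(U) = {μ, ξ} ∈ τ_X ✓.
  U = {p78}: f^{-1}(U) = {ν} ∉ τ_X ✗.
  U = {p77, p78}: f^{-1}(U) = {μ, ν, ξ} ∈ τ_X ✓.
Found U = {p78} with f^{-1}(U) = {ν} not in τ_X. Therefore f is NOT continuous.


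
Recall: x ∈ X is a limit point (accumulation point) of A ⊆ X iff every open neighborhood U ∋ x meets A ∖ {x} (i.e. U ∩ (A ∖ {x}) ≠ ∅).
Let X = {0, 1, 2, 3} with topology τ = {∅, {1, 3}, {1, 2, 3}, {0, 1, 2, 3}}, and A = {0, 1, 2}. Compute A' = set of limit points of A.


A' = {0, 2, 3}

For each x ∈ X, list the open sets U ∈ τ with x ∈ U, then check whether U ∩ (A ∖ {x}) ≠ ∅ for every such U.
  x = 0: opens ∋ x are {0, 1, 2, 3}; each meets A ∖ {0}, so x IS a limit point.
  x = 1: open {1, 3} ∋ x has {1, 3} ∩ (A ∖ {1}) = ∅, so x is NOT a limit point.
  x = 2: opens ∋ x are {1, 2, 3}, {0, 1, 2, 3}; each meets A ∖ {2}, so x IS a limit point.
  x = 3: opens ∋ x are {1, 3}, {1, 2, 3}, {0, 1, 2, 3}; each meets A ∖ {3}, so x IS a limit point.
Collecting: A' = {0, 2, 3}.


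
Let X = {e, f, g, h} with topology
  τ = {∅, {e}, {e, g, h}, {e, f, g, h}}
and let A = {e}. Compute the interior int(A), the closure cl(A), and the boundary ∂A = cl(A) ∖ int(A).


int(A) = {e}, cl(A) = {e, f, g, h}, ∂A = {f, g, h}.

Closed sets in (X, τ) are complements of opens:
  closed(X, τ) = {∅, {f}, {f, g, h}, {e, f, g, h}}.
int(A) = ⋃ {U ∈ τ : U ⊆ A}. Opens contained in A: ∅, {e}.
Taking the union of these: int(A) = {e}.
cl(A) = ⋂ {C closed : A ⊆ C}. Closed sets containing A: {e, f, g, h}.
Intersecting these: cl(A) = {e, f, g, h}.
∂A = cl(A) ∖ int(A) = {e, f, g, h} ∖ {e} = {f, g, h}.


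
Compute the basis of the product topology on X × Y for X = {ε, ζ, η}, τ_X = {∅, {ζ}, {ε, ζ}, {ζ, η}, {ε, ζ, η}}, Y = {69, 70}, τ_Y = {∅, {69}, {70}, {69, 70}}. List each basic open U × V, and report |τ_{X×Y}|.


Basis B = {∅ × ∅, {ζ} × {69}, {ζ} × {70}, {ε, ζ} × {69}, {ε, ζ} × {70}, {ζ} × {69, 70}, {ζ, η} × {69}, {ζ, η} × {70}, {ε, ζ, η} × {69}, {ε, ζ, η} × {70}, {ε, ζ} × {69, 70}, {ζ, η} × {69, 70}, {ε, ζ, η} × {69, 70}}; |τ_{X×Y}| = 25.

Enumerate products U × V with U ∈ τ_X, V ∈ τ_Y (deduplicated):
  ∅ × ∅ = {} (∅)
  {ζ} × {69} = {(ζ,69)}
  {ζ} × {70} = {(ζ,70)}
  {ε, ζ} × {69} = {(ε,69), (ζ,69)}
  {ε, ζ} × {70} = {(ε,70), (ζ,70)}
  {ζ} × {69, 70} = {(ζ,69), (ζ,70)}
  {ζ, η} × {69} = {(ζ,69), (η,69)}
  {ζ, η} × {70} = {(ζ,70), (η,70)}
  {ε, ζ, η} × {69} = {(ε,69), (ζ,69), (η,69)}
  {ε, ζ, η} × {70} = {(ε,70), (ζ,70), (η,70)}
  {ε, ζ} × {69, 70} = {(ε,69), (ε,70), (ζ,69), (ζ,70)}
  {ζ, η} × {69, 70} = {(ζ,69), (ζ,70), (η,69), (η,70)}
  {ε, ζ, η} × {69, 70} = {(ε,69), (ε,70), (ζ,69), (ζ,70), (η,69), (η,70)}
These 13 distinct sets form the basis B.
Close under arbitrary unions to get τ_{X×Y}; counting gives |τ_{X×Y}| = 25.


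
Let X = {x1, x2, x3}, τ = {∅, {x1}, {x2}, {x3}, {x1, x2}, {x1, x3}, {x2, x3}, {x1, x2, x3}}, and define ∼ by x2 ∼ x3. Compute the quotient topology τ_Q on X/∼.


X/∼ = {[x1], [x2=x3]}; |τ_Q| = 4.

Equivalence classes: [x1], [x2=x3].
Quotient map π: X → X/∼ sends x1 ↦ [x1], x2 ↦ [x2=x3], x3 ↦ [x2=x3].
For each subset V ⊆ X/∼, compute π^{-1}(V) ⊆ X and check whether π^{-1}(V) ∈ τ. V is open in τ_Q iff π^{-1}(V) ∈ τ.
  V = {}: π^{-1}(V) = ∅ ∈ τ ✓.
  V = {[x1]}: π^{-1}(V) = {x1} ∈ τ ✓.
  V = {[x2=x3]}: π^{-1}(V) = {x2, x3} ∈ τ ✓.
  V = {[x1], [x2=x3]}: π^{-1}(V) = {x1, x2, x3} ∈ τ ✓.
Open sets in the quotient: τ_Q = {{}, {[x1]}, {[x2=x3]}, {[x1], [x2=x3]}} (4 elements).


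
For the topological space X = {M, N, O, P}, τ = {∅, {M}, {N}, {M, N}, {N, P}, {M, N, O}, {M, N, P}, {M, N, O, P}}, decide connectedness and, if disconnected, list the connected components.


(X, τ) is connected.

Find clopen sets (U ∈ τ with X ∖ U ∈ τ):
  U = ∅, X ∖ U = {M, N, O, P} — both open, so U is clopen.
  U = {M, N, O, P}, X ∖ U = ∅ — both open, so U is clopen.
Only trivial clopens (∅ and X) exist, so (X, τ) is connected.
Compute connected components by grouping points that agree on all clopens:
  component: {M, N, O, P}


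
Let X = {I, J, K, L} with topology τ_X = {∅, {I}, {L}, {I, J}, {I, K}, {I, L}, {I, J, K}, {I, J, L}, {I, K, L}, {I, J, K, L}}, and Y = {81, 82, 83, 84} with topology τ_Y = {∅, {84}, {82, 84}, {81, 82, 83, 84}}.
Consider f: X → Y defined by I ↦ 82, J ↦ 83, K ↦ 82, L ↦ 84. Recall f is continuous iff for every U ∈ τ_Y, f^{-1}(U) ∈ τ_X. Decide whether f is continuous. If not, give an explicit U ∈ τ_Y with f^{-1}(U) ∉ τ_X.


f IS continuous.

Compute f^{-1}(U) for each U ∈ τ_Y:
  U = ∅: f^{-1}(U) = ∅ ∈ τ_X ✓.
  U = {84}: f^{-1}(U) = {L} ∈ τ_X ✓.
  U = {82, 84}: f^{-1}(U) = {I, K, L} ∈ τ_X ✓.
  U = {81, 82, 83, 84}: f^{-1}(U) = {I, J, K, L} ∈ τ_X ✓.
Every preimage lies in τ_X, so f IS continuous.


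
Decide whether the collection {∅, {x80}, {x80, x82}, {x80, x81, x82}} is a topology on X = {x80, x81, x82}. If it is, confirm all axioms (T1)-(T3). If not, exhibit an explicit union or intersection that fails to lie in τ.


τ IS a topology on X.

Axiom (T1): ∅ ∈ τ? Yes; X ∈ τ? Yes.
Axiom (T2/T3): check pairwise unions and intersections of members of τ.
All pairwise intersections and unions checked — each lies in τ. Therefore τ satisfies (T1), (T2), (T3): it IS a topology on X.


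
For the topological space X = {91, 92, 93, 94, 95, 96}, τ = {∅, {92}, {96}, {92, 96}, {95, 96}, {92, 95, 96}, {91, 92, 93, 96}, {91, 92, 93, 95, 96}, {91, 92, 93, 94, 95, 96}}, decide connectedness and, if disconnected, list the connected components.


(X, τ) is connected.

Find clopen sets (U ∈ τ with X ∖ U ∈ τ):
  U = ∅, X ∖ U = {91, 92, 93, 94, 95, 96} — both open, so U is clopen.
  U = {91, 92, 93, 94, 95, 96}, X ∖ U = ∅ — both open, so U is clopen.
Only trivial clopens (∅ and X) exist, so (X, τ) is connected.
Compute connected components by grouping points that agree on all clopens:
  component: {91, 92, 93, 94, 95, 96}


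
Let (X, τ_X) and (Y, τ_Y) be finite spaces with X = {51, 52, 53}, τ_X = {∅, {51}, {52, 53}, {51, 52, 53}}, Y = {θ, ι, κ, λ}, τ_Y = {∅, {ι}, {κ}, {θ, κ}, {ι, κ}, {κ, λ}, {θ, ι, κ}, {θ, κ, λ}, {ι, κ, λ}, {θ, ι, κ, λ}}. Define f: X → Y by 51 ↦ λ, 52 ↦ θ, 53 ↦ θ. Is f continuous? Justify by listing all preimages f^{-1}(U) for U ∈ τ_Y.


f IS continuous.

Compute f^{-1}(U) for each U ∈ τ_Y:
  U = ∅: f^{-1}(U) = ∅ ∈ τ_X ✓.
  U = {ι}: f^{-1}(U) = ∅ ∈ τ_X ✓.
  U = {κ}: f^{-1}(U) = ∅ ∈ τ_X ✓.
  U = {θ, κ}: f^{-1}(U) = {52, 53} ∈ τ_X ✓.
  U = {ι, κ}: f^{-1}(U) = ∅ ∈ τ_X ✓.
  U = {κ, λ}: f^{-1}(U) = {51} ∈ τ_X ✓.
  U = {θ, ι, κ}: f^{-1}(U) = {52, 53} ∈ τ_X ✓.
  U = {θ, κ, λ}: f^{-1}(U) = {51, 52, 53} ∈ τ_X ✓.
  U = {ι, κ, λ}: f^{-1}(U) = {51} ∈ τ_X ✓.
  U = {θ, ι, κ, λ}: f^{-1}(U) = {51, 52, 53} ∈ τ_X ✓.
Every preimage lies in τ_X, so f IS continuous.


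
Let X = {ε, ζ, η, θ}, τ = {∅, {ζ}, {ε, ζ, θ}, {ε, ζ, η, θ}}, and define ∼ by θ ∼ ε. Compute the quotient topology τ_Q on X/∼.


X/∼ = {[ε=θ], [ζ], [η]}; |τ_Q| = 4.

Equivalence classes: [ε=θ], [ζ], [η].
Quotient map π: X → X/∼ sends ε ↦ [ε=θ], ζ ↦ [ζ], η ↦ [η], θ ↦ [ε=θ].
For each subset V ⊆ X/∼, compute π^{-1}(V) ⊆ X and check whether π^{-1}(V) ∈ τ. V is open in τ_Q iff π^{-1}(V) ∈ τ.
  V = {}: π^{-1}(V) = ∅ ∈ τ ✓.
  V = {[ε=θ]}: π^{-1}(V) = {ε, θ} ∉ τ ✗.
  V = {[ζ]}: π^{-1}(V) = {ζ} ∈ τ ✓.
  V = {[ε=θ], [ζ]}: π^{-1}(V) = {ε, ζ, θ} ∈ τ ✓.
  V = {[η]}: π^{-1}(V) = {η} ∉ τ ✗.
  V = {[ε=θ], [η]}: π^{-1}(V) = {ε, η, θ} ∉ τ ✗.
  V = {[ζ], [η]}: π^{-1}(V) = {ζ, η} ∉ τ ✗.
  V = {[ε=θ], [ζ], [η]}: π^{-1}(V) = {ε, ζ, η, θ} ∈ τ ✓.
Open sets in the quotient: τ_Q = {{}, {[ζ]}, {[ε=θ], [ζ]}, {[ε=θ], [ζ], [η]}} (4 elements).


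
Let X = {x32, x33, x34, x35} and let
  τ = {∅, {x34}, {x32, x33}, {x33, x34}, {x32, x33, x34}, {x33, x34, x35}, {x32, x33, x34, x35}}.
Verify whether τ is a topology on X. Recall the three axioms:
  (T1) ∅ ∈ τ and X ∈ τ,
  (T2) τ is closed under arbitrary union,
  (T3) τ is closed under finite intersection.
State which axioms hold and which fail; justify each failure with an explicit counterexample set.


τ is NOT a topology on X.

Axiom (T1): ∅ ∈ τ? Yes; X ∈ τ? Yes.
Axiom (T2/T3): check pairwise unions and intersections of members of τ.
Counterexample for (T3): {x32, x33} ∩ {x33, x34} = {x33} ∉ τ. Therefore τ is NOT a topology.


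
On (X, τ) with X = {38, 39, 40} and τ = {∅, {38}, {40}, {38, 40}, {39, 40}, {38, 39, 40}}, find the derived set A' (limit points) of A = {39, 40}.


A' = {39}

For each x ∈ X, list the open sets U ∈ τ with x ∈ U, then check whether U ∩ (A ∖ {x}) ≠ ∅ for every such U.
  x = 38: open {38} ∋ x has {38} ∩ (A ∖ {38}) = ∅, so x is NOT a limit point.
  x = 39: opens ∋ x are {39, 40}, {38, 39, 40}; each meets A ∖ {39}, so x IS a limit point.
  x = 40: open {40} ∋ x has {40} ∩ (A ∖ {40}) = ∅, so x is NOT a limit point.
Collecting: A' = {39}.


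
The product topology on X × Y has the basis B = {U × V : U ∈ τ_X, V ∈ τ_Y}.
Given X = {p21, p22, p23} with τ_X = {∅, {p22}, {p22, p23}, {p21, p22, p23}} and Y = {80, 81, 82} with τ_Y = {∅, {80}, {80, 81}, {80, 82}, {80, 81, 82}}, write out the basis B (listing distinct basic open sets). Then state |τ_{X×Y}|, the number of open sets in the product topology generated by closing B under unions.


Basis B = {∅ × ∅, {p22} × {80}, {p22} × {80, 81}, {p22} × {80, 82}, {p22, p23} × {80}, {p21, p22, p23} × {80}, {p22} × {80, 81, 82}, {p22, p23} × {80, 81}, {p22, p23} × {80, 82}, {p21, p22, p23} × {80, 81}, {p21, p22, p23} × {80, 82}, {p22, p23} × {80, 81, 82}, {p21, p22, p23} × {80, 81, 82}}; |τ_{X×Y}| = 30.

Enumerate products U × V with U ∈ τ_X, V ∈ τ_Y (deduplicated):
  ∅ × ∅ = {} (∅)
  {p22} × {80} = {(p22,80)}
  {p22} × {80, 81} = {(p22,80), (p22,81)}
  {p22} × {80, 82} = {(p22,80), (p22,82)}
  {p22, p23} × {80} = {(p22,80), (p23,80)}
  {p21, p22, p23} × {80} = {(p21,80), (p22,80), (p23,80)}
  {p22} × {80, 81, 82} = {(p22,80), (p22,81), (p22,82)}
  {p22, p23} × {80, 81} = {(p22,80), (p22,81), (p23,80), (p23,81)}
  {p22, p23} × {80, 82} = {(p22,80), (p22,82), (p23,80), (p23,82)}
  {p21, p22, p23} × {80, 81} = {(p21,80), (p21,81), (p22,80), (p22,81), (p23,80), (p23,81)}
  {p21, p22, p23} × {80, 82} = {(p21,80), (p21,82), (p22,80), (p22,82), (p23,80), (p23,82)}
  {p22, p23} × {80, 81, 82} = {(p22,80), (p22,81), (p22,82), (p23,80), (p23,81), (p23,82)}
  {p21, p22, p23} × {80, 81, 82} = {(p21,80), (p21,81), (p21,82), (p22,80), (p22,81), (p22,82), (p23,80), (p23,81), (p23,82)}
These 13 distinct sets form the basis B.
Close under arbitrary unions to get τ_{X×Y}; counting gives |τ_{X×Y}| = 30.


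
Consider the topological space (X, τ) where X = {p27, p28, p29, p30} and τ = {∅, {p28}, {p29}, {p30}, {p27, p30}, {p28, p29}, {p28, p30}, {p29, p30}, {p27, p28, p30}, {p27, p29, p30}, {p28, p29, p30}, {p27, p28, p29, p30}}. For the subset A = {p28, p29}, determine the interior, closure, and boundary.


int(A) = {p28, p29}, cl(A) = {p28, p29}, ∂A = ∅.

Closed sets in (X, τ) are complements of opens:
  closed(X, τ) = {∅, {p27}, {p28}, {p29}, {p27, p28}, {p27, p29}, {p27, p30}, {p28, p29}, {p27, p28, p29}, {p27, p28, p30}, {p27, p29, p30}, {p27, p28, p29, p30}}.
int(A) = ⋃ {U ∈ τ : U ⊆ A}. Opens contained in A: ∅, {p28}, {p29}, {p28, p29}.
Taking the union of these: int(A) = {p28, p29}.
cl(A) = ⋂ {C closed : A ⊆ C}. Closed sets containing A: {p28, p29}, {p27, p28, p29}, {p27, p28, p29, p30}.
Intersecting these: cl(A) = {p28, p29}.
∂A = cl(A) ∖ int(A) = {p28, p29} ∖ {p28, p29} = ∅.


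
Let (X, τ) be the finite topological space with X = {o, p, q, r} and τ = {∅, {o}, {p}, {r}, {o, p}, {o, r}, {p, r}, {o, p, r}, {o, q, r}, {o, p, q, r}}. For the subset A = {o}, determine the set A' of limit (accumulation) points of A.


A' = {q}

For each x ∈ X, list the open sets U ∈ τ with x ∈ U, then check whether U ∩ (A ∖ {x}) ≠ ∅ for every such U.
  x = o: open {o} ∋ x has {o} ∩ (A ∖ {o}) = ∅, so x is NOT a limit point.
  x = p: open {p} ∋ x has {p} ∩ (A ∖ {p}) = ∅, so x is NOT a limit point.
  x = q: opens ∋ x are {o, q, r}, {o, p, q, r}; each meets A ∖ {q}, so x IS a limit point.
  x = r: open {r} ∋ x has {r} ∩ (A ∖ {r}) = ∅, so x is NOT a limit point.
Collecting: A' = {q}.


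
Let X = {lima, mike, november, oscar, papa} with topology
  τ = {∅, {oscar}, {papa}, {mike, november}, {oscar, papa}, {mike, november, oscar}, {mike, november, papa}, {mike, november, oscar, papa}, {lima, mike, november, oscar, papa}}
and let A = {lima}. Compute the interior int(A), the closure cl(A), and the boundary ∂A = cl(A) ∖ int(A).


int(A) = ∅, cl(A) = {lima}, ∂A = {lima}.

Closed sets in (X, τ) are complements of opens:
  closed(X, τ) = {∅, {lima}, {lima, oscar}, {lima, papa}, {lima, mike, november}, {lima, oscar, papa}, {lima, mike, november, oscar}, {lima, mike, november, papa}, {lima, mike, november, oscar, papa}}.
int(A) = ⋃ {U ∈ τ : U ⊆ A}. Opens contained in A: ∅.
Taking the union of these: int(A) = ∅.
cl(A) = ⋂ {C closed : A ⊆ C}. Closed sets containing A: {lima}, {lima, oscar}, {lima, papa}, {lima, mike, november}, {lima, oscar, papa}, {lima, mike, november, oscar}, {lima, mike, november, papa}, {lima, mike, november, oscar, papa}.
Intersecting these: cl(A) = {lima}.
∂A = cl(A) ∖ int(A) = {lima} ∖ ∅ = {lima}.


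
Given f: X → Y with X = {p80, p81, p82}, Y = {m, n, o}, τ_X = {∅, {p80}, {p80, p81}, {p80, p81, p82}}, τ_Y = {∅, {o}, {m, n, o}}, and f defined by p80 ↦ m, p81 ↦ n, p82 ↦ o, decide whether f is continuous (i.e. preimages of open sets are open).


f is NOT continuous.

Compute f^{-1}(U) for each U ∈ τ_Y:
  U = ∅: f^{-1}(U) = ∅ ∈ τ_X ✓.
  U = {o}: f^{-1}(U) = {p82} ∉ τ_X ✗.
  U = {m, n, o}: f^{-1}(U) = {p80, p81, p82} ∈ τ_X ✓.
Found U = {o} with f^{-1}(U) = {p82} not in τ_X. Therefore f is NOT continuous.


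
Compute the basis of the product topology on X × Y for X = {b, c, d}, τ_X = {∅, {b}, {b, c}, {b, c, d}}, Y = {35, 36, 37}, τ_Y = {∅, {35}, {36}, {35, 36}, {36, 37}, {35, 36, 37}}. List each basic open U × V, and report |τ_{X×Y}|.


Basis B = {∅ × ∅, {b} × {35}, {b} × {36}, {b} × {35, 36}, {b, c} × {35}, {b} × {36, 37}, {b, c} × {36}, {b} × {35, 36, 37}, {b, c, d} × {35}, {b, c, d} × {36}, {b, c} × {35, 36}, {b, c} × {36, 37}, {b, c} × {35, 36, 37}, {b, c, d} × {35, 36}, {b, c, d} × {36, 37}, {b, c, d} × {35, 36, 37}}; |τ_{X×Y}| = 40.

Enumerate products U × V with U ∈ τ_X, V ∈ τ_Y (deduplicated):
  ∅ × ∅ = {} (∅)
  {b} × {35} = {(b,35)}
  {b} × {36} = {(b,36)}
  {b} × {35, 36} = {(b,35), (b,36)}
  {b, c} × {35} = {(b,35), (c,35)}
  {b} × {36, 37} = {(b,36), (b,37)}
  {b, c} × {36} = {(b,36), (c,36)}
  {b} × {35, 36, 37} = {(b,35), (b,36), (b,37)}
  {b, c, d} × {35} = {(b,35), (c,35), (d,35)}
  {b, c, d} × {36} = {(b,36), (c,36), (d,36)}
  {b, c} × {35, 36} = {(b,35), (b,36), (c,35), (c,36)}
  {b, c} × {36, 37} = {(b,36), (b,37), (c,36), (c,37)}
  {b, c} × {35, 36, 37} = {(b,35), (b,36), (b,37), (c,35), (c,36), (c,37)}
  {b, c, d} × {35, 36} = {(b,35), (b,36), (c,35), (c,36), (d,35), (d,36)}
  {b, c, d} × {36, 37} = {(b,36), (b,37), (c,36), (c,37), (d,36), (d,37)}
  {b, c, d} × {35, 36, 37} = {(b,35), (b,36), (b,37), (c,35), (c,36), (c,37), (d,35), (d,36), (d,37)}
These 16 distinct sets form the basis B.
Close under arbitrary unions to get τ_{X×Y}; counting gives |τ_{X×Y}| = 40.


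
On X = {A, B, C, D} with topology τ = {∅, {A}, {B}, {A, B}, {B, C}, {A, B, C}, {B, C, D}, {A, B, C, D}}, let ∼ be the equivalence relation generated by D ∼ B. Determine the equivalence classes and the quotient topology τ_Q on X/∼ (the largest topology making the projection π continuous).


X/∼ = {[A], [B=D], [C]}; |τ_Q| = 4.

Equivalence classes: [A], [B=D], [C].
Quotient map π: X → X/∼ sends A ↦ [A], B ↦ [B=D], C ↦ [C], D ↦ [B=D].
For each subset V ⊆ X/∼, compute π^{-1}(V) ⊆ X and check whether π^{-1}(V) ∈ τ. V is open in τ_Q iff π^{-1}(V) ∈ τ.
  V = {}: π^{-1}(V) = ∅ ∈ τ ✓.
  V = {[A]}: π^{-1}(V) = {A} ∈ τ ✓.
  V = {[B=D]}: π^{-1}(V) = {B, D} ∉ τ ✗.
  V = {[A], [B=D]}: π^{-1}(V) = {A, B, D} ∉ τ ✗.
  V = {[C]}: π^{-1}(V) = {C} ∉ τ ✗.
  V = {[A], [C]}: π^{-1}(V) = {A, C} ∉ τ ✗.
  V = {[B=D], [C]}: π^{-1}(V) = {B, C, D} ∈ τ ✓.
  V = {[A], [B=D], [C]}: π^{-1}(V) = {A, B, C, D} ∈ τ ✓.
Open sets in the quotient: τ_Q = {{}, {[A]}, {[B=D], [C]}, {[A], [B=D], [C]}} (4 elements).


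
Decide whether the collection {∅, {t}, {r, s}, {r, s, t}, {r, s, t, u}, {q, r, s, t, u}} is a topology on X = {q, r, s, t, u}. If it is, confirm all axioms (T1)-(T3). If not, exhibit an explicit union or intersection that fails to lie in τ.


τ IS a topology on X.

Axiom (T1): ∅ ∈ τ? Yes; X ∈ τ? Yes.
Axiom (T2/T3): check pairwise unions and intersections of members of τ.
All pairwise intersections and unions checked — each lies in τ. Therefore τ satisfies (T1), (T2), (T3): it IS a topology on X.


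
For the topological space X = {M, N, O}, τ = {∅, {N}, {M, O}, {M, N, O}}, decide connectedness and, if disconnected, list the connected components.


(X, τ) is disconnected; components = [{N}, {M, O}].

Find clopen sets (U ∈ τ with X ∖ U ∈ τ):
  U = ∅, X ∖ U = {M, N, O} — both open, so U is clopen.
  U = {N}, X ∖ U = {M, O} — both open, so U is clopen.
  U = {M, O}, X ∖ U = {N} — both open, so U is clopen.
  U = {M, N, O}, X ∖ U = ∅ — both open, so U is clopen.
Nontrivial clopen(s) exist: e.g. {M, O}. So (X, τ) is disconnected.
Compute connected components by grouping points that agree on all clopens:
  component: {N}
  component: {M, O}


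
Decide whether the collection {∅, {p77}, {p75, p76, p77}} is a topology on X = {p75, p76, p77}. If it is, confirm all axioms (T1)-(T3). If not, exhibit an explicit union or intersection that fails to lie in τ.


τ IS a topology on X.

Axiom (T1): ∅ ∈ τ? Yes; X ∈ τ? Yes.
Axiom (T2/T3): check pairwise unions and intersections of members of τ.
All pairwise intersections and unions checked — each lies in τ. Therefore τ satisfies (T1), (T2), (T3): it IS a topology on X.


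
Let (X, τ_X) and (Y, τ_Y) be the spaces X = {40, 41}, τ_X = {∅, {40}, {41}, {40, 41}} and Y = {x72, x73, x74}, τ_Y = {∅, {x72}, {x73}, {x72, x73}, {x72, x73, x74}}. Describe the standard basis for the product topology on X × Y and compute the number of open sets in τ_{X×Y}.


Basis B = {∅ × ∅, {40} × {x72}, {40} × {x73}, {41} × {x72}, {41} × {x73}, {40} × {x72, x73}, {40, 41} × {x72}, {40, 41} × {x73}, {41} × {x72, x73}, {40} × {x72, x73, x74}, {41} × {x72, x73, x74}, {40, 41} × {x72, x73}, {40, 41} × {x72, x73, x74}}; |τ_{X×Y}| = 25.

Enumerate products U × V with U ∈ τ_X, V ∈ τ_Y (deduplicated):
  ∅ × ∅ = {} (∅)
  {40} × {x72} = {(40,x72)}
  {40} × {x73} = {(40,x73)}
  {41} × {x72} = {(41,x72)}
  {41} × {x73} = {(41,x73)}
  {40} × {x72, x73} = {(40,x72), (40,x73)}
  {40, 41} × {x72} = {(40,x72), (41,x72)}
  {40, 41} × {x73} = {(40,x73), (41,x73)}
  {41} × {x72, x73} = {(41,x72), (41,x73)}
  {40} × {x72, x73, x74} = {(40,x72), (40,x73), (40,x74)}
  {41} × {x72, x73, x74} = {(41,x72), (41,x73), (41,x74)}
  {40, 41} × {x72, x73} = {(40,x72), (40,x73), (41,x72), (41,x73)}
  {40, 41} × {x72, x73, x74} = {(40,x72), (40,x73), (40,x74), (41,x72), (41,x73), (41,x74)}
These 13 distinct sets form the basis B.
Close under arbitrary unions to get τ_{X×Y}; counting gives |τ_{X×Y}| = 25.


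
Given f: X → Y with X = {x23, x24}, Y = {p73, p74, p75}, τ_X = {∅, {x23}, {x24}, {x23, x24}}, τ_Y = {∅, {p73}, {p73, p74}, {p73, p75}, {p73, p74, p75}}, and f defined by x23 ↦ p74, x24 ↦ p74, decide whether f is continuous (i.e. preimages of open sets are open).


f IS continuous.

Compute f^{-1}(U) for each U ∈ τ_Y:
  U = ∅: f^{-1}(U) = ∅ ∈ τ_X ✓.
  U = {p73}: f^{-1}(U) = ∅ ∈ τ_X ✓.
  U = {p73, p74}: f^{-1}(U) = {x23, x24} ∈ τ_X ✓.
  U = {p73, p75}: f^{-1}(U) = ∅ ∈ τ_X ✓.
  U = {p73, p74, p75}: f^{-1}(U) = {x23, x24} ∈ τ_X ✓.
Every preimage lies in τ_X, so f IS continuous.


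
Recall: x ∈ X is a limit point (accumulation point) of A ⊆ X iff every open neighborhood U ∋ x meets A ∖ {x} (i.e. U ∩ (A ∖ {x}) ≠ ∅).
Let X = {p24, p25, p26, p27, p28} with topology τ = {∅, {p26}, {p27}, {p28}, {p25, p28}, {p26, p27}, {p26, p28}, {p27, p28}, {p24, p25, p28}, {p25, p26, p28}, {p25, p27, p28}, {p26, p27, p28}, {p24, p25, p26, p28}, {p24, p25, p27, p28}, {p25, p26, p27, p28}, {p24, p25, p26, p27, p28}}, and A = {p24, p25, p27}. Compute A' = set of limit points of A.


A' = {p24}

For each x ∈ X, list the open sets U ∈ τ with x ∈ U, then check whether U ∩ (A ∖ {x}) ≠ ∅ for every such U.
  x = p24: opens ∋ x are {p24, p25, p28}, {p24, p25, p26, p28}, {p24, p25, p27, p28}, {p24, p25, p26, p27, p28}; each meets A ∖ {p24}, so x IS a limit point.
  x = p25: open {p25, p28} ∋ x has {p25, p28} ∩ (A ∖ {p25}) = ∅, so x is NOT a limit point.
  x = p26: open {p26} ∋ x has {p26} ∩ (A ∖ {p26}) = ∅, so x is NOT a limit point.
  x = p27: open {p27} ∋ x has {p27} ∩ (A ∖ {p27}) = ∅, so x is NOT a limit point.
  x = p28: open {p28} ∋ x has {p28} ∩ (A ∖ {p28}) = ∅, so x is NOT a limit point.
Collecting: A' = {p24}.


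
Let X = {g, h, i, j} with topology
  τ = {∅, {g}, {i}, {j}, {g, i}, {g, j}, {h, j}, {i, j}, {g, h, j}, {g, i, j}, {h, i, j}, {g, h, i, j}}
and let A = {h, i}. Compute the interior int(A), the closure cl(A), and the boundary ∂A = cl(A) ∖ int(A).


int(A) = {i}, cl(A) = {h, i}, ∂A = {h}.

Closed sets in (X, τ) are complements of opens:
  closed(X, τ) = {∅, {g}, {h}, {i}, {g, h}, {g, i}, {h, i}, {h, j}, {g, h, i}, {g, h, j}, {h, i, j}, {g, h, i, j}}.
int(A) = ⋃ {U ∈ τ : U ⊆ A}. Opens contained in A: ∅, {i}.
Taking the union of these: int(A) = {i}.
cl(A) = ⋂ {C closed : A ⊆ C}. Closed sets containing A: {h, i}, {g, h, i}, {h, i, j}, {g, h, i, j}.
Intersecting these: cl(A) = {h, i}.
∂A = cl(A) ∖ int(A) = {h, i} ∖ {i} = {h}.


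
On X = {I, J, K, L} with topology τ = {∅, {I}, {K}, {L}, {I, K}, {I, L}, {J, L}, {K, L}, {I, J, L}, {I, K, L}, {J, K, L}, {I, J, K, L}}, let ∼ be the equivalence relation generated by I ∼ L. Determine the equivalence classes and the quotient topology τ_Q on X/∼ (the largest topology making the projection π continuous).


X/∼ = {[I=L], [J], [K]}; |τ_Q| = 6.

Equivalence classes: [I=L], [J], [K].
Quotient map π: X → X/∼ sends I ↦ [I=L], J ↦ [J], K ↦ [K], L ↦ [I=L].
For each subset V ⊆ X/∼, compute π^{-1}(V) ⊆ X and check whether π^{-1}(V) ∈ τ. V is open in τ_Q iff π^{-1}(V) ∈ τ.
  V = {}: π^{-1}(V) = ∅ ∈ τ ✓.
  V = {[I=L]}: π^{-1}(V) = {I, L} ∈ τ ✓.
  V = {[J]}: π^{-1}(V) = {J} ∉ τ ✗.
  V = {[I=L], [J]}: π^{-1}(V) = {I, J, L} ∈ τ ✓.
  V = {[K]}: π^{-1}(V) = {K} ∈ τ ✓.
  V = {[I=L], [K]}: π^{-1}(V) = {I, K, L} ∈ τ ✓.
  V = {[J], [K]}: π^{-1}(V) = {J, K} ∉ τ ✗.
  V = {[I=L], [J], [K]}: π^{-1}(V) = {I, J, K, L} ∈ τ ✓.
Open sets in the quotient: τ_Q = {{}, {[I=L]}, {[I=L], [J]}, {[K]}, {[I=L], [K]}, {[I=L], [J], [K]}} (6 elements).


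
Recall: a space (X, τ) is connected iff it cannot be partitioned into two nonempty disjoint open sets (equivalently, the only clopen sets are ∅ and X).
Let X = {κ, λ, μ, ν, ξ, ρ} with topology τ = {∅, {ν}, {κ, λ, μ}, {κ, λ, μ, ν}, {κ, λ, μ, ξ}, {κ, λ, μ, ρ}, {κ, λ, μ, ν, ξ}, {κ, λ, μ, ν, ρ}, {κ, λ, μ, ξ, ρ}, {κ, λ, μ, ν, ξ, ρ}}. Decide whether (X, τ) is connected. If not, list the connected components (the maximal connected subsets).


(X, τ) is disconnected; components = [{ν}, {κ, λ, μ, ξ, ρ}].

Find clopen sets (U ∈ τ with X ∖ U ∈ τ):
  U = ∅, X ∖ U = {κ, λ, μ, ν, ξ, ρ} — both open, so U is clopen.
  U = {ν}, X ∖ U = {κ, λ, μ, ξ, ρ} — both open, so U is clopen.
  U = {κ, λ, μ, ξ, ρ}, X ∖ U = {ν} — both open, so U is clopen.
  U = {κ, λ, μ, ν, ξ, ρ}, X ∖ U = ∅ — both open, so U is clopen.
Nontrivial clopen(s) exist: e.g. {κ, λ, μ, ξ, ρ}. So (X, τ) is disconnected.
Compute connected components by grouping points that agree on all clopens:
  component: {ν}
  component: {κ, λ, μ, ξ, ρ}


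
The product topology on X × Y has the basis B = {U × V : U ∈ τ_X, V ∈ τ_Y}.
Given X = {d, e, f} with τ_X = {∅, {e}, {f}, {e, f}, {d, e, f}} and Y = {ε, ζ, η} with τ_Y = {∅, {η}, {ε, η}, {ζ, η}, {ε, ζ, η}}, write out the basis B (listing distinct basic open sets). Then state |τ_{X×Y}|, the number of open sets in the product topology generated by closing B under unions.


Basis B = {∅ × ∅, {e} × {η}, {f} × {η}, {e} × {ε, η}, {e} × {ζ, η}, {e, f} × {η}, {f} × {ε, η}, {f} × {ζ, η}, {d, e, f} × {η}, {e} × {ε, ζ, η}, {f} × {ε, ζ, η}, {e, f} × {ε, η}, {e, f} × {ζ, η}, {d, e, f} × {ε, η}, {d, e, f} × {ζ, η}, {e, f} × {ε, ζ, η}, {d, e, f} × {ε, ζ, η}}; |τ_{X×Y}| = 50.

Enumerate products U × V with U ∈ τ_X, V ∈ τ_Y (deduplicated):
  ∅ × ∅ = {} (∅)
  {e} × {η} = {(e,η)}
  {f} × {η} = {(f,η)}
  {e} × {ε, η} = {(e,ε), (e,η)}
  {e} × {ζ, η} = {(e,ζ), (e,η)}
  {e, f} × {η} = {(e,η), (f,η)}
  {f} × {ε, η} = {(f,ε), (f,η)}
  {f} × {ζ, η} = {(f,ζ), (f,η)}
  {d, e, f} × {η} = {(d,η), (e,η), (f,η)}
  {e} × {ε, ζ, η} = {(e,ε), (e,ζ), (e,η)}
  {f} × {ε, ζ, η} = {(f,ε), (f,ζ), (f,η)}
  {e, f} × {ε, η} = {(e,ε), (e,η), (f,ε), (f,η)}
  {e, f} × {ζ, η} = {(e,ζ), (e,η), (f,ζ), (f,η)}
  {d, e, f} × {ε, η} = {(d,ε), (d,η), (e,ε), (e,η), (f,ε), (f,η)}
  {d, e, f} × {ζ, η} = {(d,ζ), (d,η), (e,ζ), (e,η), (f,ζ), (f,η)}
  {e, f} × {ε, ζ, η} = {(e,ε), (e,ζ), (e,η), (f,ε), (f,ζ), (f,η)}
  {d, e, f} × {ε, ζ, η} = {(d,ε), (d,ζ), (d,η), (e,ε), (e,ζ), (e,η), (f,ε), (f,ζ), (f,η)}
These 17 distinct sets form the basis B.
Close under arbitrary unions to get τ_{X×Y}; counting gives |τ_{X×Y}| = 50.


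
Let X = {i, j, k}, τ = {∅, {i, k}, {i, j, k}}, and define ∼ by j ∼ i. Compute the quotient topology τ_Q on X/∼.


X/∼ = {[i=j], [k]}; |τ_Q| = 2.

Equivalence classes: [i=j], [k].
Quotient map π: X → X/∼ sends i ↦ [i=j], j ↦ [i=j], k ↦ [k].
For each subset V ⊆ X/∼, compute π^{-1}(V) ⊆ X and check whether π^{-1}(V) ∈ τ. V is open in τ_Q iff π^{-1}(V) ∈ τ.
  V = {}: π^{-1}(V) = ∅ ∈ τ ✓.
  V = {[i=j]}: π^{-1}(V) = {i, j} ∉ τ ✗.
  V = {[k]}: π^{-1}(V) = {k} ∉ τ ✗.
  V = {[i=j], [k]}: π^{-1}(V) = {i, j, k} ∈ τ ✓.
Open sets in the quotient: τ_Q = {{}, {[i=j], [k]}} (2 elements).


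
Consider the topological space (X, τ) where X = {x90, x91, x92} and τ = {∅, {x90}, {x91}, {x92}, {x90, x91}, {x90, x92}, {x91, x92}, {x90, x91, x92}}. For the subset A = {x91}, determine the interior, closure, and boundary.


int(A) = {x91}, cl(A) = {x91}, ∂A = ∅.

Closed sets in (X, τ) are complements of opens:
  closed(X, τ) = {∅, {x90}, {x91}, {x92}, {x90, x91}, {x90, x92}, {x91, x92}, {x90, x91, x92}}.
int(A) = ⋃ {U ∈ τ : U ⊆ A}. Opens contained in A: ∅, {x91}.
Taking the union of these: int(A) = {x91}.
cl(A) = ⋂ {C closed : A ⊆ C}. Closed sets containing A: {x91}, {x90, x91}, {x91, x92}, {x90, x91, x92}.
Intersecting these: cl(A) = {x91}.
∂A = cl(A) ∖ int(A) = {x91} ∖ {x91} = ∅.


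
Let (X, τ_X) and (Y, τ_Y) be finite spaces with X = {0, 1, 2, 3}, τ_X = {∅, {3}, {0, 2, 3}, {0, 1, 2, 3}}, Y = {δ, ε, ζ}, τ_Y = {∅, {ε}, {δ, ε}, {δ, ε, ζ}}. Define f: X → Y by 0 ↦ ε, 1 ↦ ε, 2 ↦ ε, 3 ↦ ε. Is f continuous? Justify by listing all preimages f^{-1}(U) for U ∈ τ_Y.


f IS continuous.

Compute f^{-1}(U) for each U ∈ τ_Y:
  U = ∅: f^{-1}(U) = ∅ ∈ τ_X ✓.
  U = {ε}: f^{-1}(U) = {0, 1, 2, 3} ∈ τ_X ✓.
  U = {δ, ε}: f^{-1}(U) = {0, 1, 2, 3} ∈ τ_X ✓.
  U = {δ, ε, ζ}: f^{-1}(U) = {0, 1, 2, 3} ∈ τ_X ✓.
Every preimage lies in τ_X, so f IS continuous.


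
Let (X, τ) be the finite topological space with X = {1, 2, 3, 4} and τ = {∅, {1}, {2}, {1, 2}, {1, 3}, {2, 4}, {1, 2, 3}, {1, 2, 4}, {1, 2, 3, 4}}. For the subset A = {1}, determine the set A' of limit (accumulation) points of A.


A' = {3}

For each x ∈ X, list the open sets U ∈ τ with x ∈ U, then check whether U ∩ (A ∖ {x}) ≠ ∅ for every such U.
  x = 1: open {1} ∋ x has {1} ∩ (A ∖ {1}) = ∅, so x is NOT a limit point.
  x = 2: open {2} ∋ x has {2} ∩ (A ∖ {2}) = ∅, so x is NOT a limit point.
  x = 3: opens ∋ x are {1, 3}, {1, 2, 3}, {1, 2, 3, 4}; each meets A ∖ {3}, so x IS a limit point.
  x = 4: open {2, 4} ∋ x has {2, 4} ∩ (A ∖ {4}) = ∅, so x is NOT a limit point.
Collecting: A' = {3}.


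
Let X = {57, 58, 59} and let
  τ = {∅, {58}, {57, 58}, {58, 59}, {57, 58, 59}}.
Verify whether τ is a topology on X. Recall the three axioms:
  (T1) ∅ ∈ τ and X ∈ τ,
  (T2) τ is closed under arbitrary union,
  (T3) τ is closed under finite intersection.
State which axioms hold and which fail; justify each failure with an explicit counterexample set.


τ IS a topology on X.

Axiom (T1): ∅ ∈ τ? Yes; X ∈ τ? Yes.
Axiom (T2/T3): check pairwise unions and intersections of members of τ.
All pairwise intersections and unions checked — each lies in τ. Therefore τ satisfies (T1), (T2), (T3): it IS a topology on X.


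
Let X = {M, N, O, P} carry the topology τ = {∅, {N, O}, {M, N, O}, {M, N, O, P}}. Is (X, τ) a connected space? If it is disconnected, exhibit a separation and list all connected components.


(X, τ) is connected.

Find clopen sets (U ∈ τ with X ∖ U ∈ τ):
  U = ∅, X ∖ U = {M, N, O, P} — both open, so U is clopen.
  U = {M, N, O, P}, X ∖ U = ∅ — both open, so U is clopen.
Only trivial clopens (∅ and X) exist, so (X, τ) is connected.
Compute connected components by grouping points that agree on all clopens:
  component: {M, N, O, P}


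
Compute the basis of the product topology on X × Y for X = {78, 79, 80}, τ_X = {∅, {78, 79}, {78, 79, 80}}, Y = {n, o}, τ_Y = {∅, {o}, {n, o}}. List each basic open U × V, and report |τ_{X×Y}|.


Basis B = {∅ × ∅, {78, 79} × {o}, {78, 79, 80} × {o}, {78, 79} × {n, o}, {78, 79, 80} × {n, o}}; |τ_{X×Y}| = 6.

Enumerate products U × V with U ∈ τ_X, V ∈ τ_Y (deduplicated):
  ∅ × ∅ = {} (∅)
  {78, 79} × {o} = {(78,o), (79,o)}
  {78, 79, 80} × {o} = {(78,o), (79,o), (80,o)}
  {78, 79} × {n, o} = {(78,n), (78,o), (79,n), (79,o)}
  {78, 79, 80} × {n, o} = {(78,n), (78,o), (79,n), (79,o), (80,n), (80,o)}
These 5 distinct sets form the basis B.
Close under arbitrary unions to get τ_{X×Y}; counting gives |τ_{X×Y}| = 6.


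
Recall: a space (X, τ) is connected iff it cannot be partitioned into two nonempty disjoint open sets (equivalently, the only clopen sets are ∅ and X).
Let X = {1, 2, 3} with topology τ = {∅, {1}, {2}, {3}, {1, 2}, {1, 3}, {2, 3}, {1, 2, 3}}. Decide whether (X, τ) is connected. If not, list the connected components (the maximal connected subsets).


(X, τ) is disconnected; components = [{1}, {2}, {3}].

Find clopen sets (U ∈ τ with X ∖ U ∈ τ):
  U = ∅, X ∖ U = {1, 2, 3} — both open, so U is clopen.
  U = {1}, X ∖ U = {2, 3} — both open, so U is clopen.
  U = {2}, X ∖ U = {1, 3} — both open, so U is clopen.
  U = {3}, X ∖ U = {1, 2} — both open, so U is clopen.
  U = {1, 2}, X ∖ U = {3} — both open, so U is clopen.
  U = {1, 3}, X ∖ U = {2} — both open, so U is clopen.
  U = {2, 3}, X ∖ U = {1} — both open, so U is clopen.
  U = {1, 2, 3}, X ∖ U = ∅ — both open, so U is clopen.
Nontrivial clopen(s) exist: e.g. {2}. So (X, τ) is disconnected.
Compute connected components by grouping points that agree on all clopens:
  component: {1}
  component: {2}
  component: {3}


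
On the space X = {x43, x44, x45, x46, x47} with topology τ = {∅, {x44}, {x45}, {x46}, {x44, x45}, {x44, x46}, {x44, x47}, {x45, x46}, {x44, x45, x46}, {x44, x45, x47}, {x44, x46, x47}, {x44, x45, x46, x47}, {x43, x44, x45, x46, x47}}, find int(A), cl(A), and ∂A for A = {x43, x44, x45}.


int(A) = {x44, x45}, cl(A) = {x43, x44, x45, x47}, ∂A = {x43, x47}.

Closed sets in (X, τ) are complements of opens:
  closed(X, τ) = {∅, {x43}, {x43, x45}, {x43, x46}, {x43, x47}, {x43, x44, x47}, {x43, x45, x46}, {x43, x45, x47}, {x43, x46, x47}, {x43, x44, x45, x47}, {x43, x44, x46, x47}, {x43, x45, x46, x47}, {x43, x44, x45, x46, x47}}.
int(A) = ⋃ {U ∈ τ : U ⊆ A}. Opens contained in A: ∅, {x44}, {x45}, {x44, x45}.
Taking the union of these: int(A) = {x44, x45}.
cl(A) = ⋂ {C closed : A ⊆ C}. Closed sets containing A: {x43, x44, x45, x47}, {x43, x44, x45, x46, x47}.
Intersecting these: cl(A) = {x43, x44, x45, x47}.
∂A = cl(A) ∖ int(A) = {x43, x44, x45, x47} ∖ {x44, x45} = {x43, x47}.


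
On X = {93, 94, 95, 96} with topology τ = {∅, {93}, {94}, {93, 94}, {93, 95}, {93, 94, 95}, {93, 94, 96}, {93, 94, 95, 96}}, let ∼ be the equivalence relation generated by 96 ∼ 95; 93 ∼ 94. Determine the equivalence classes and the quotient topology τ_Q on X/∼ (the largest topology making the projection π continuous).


X/∼ = {[93=94], [95=96]}; |τ_Q| = 3.

Equivalence classes: [93=94], [95=96].
Quotient map π: X → X/∼ sends 93 ↦ [93=94], 94 ↦ [93=94], 95 ↦ [95=96], 96 ↦ [95=96].
For each subset V ⊆ X/∼, compute π^{-1}(V) ⊆ X and check whether π^{-1}(V) ∈ τ. V is open in τ_Q iff π^{-1}(V) ∈ τ.
  V = {}: π^{-1}(V) = ∅ ∈ τ ✓.
  V = {[93=94]}: π^{-1}(V) = {93, 94} ∈ τ ✓.
  V = {[95=96]}: π^{-1}(V) = {95, 96} ∉ τ ✗.
  V = {[93=94], [95=96]}: π^{-1}(V) = {93, 94, 95, 96} ∈ τ ✓.
Open sets in the quotient: τ_Q = {{}, {[93=94]}, {[93=94], [95=96]}} (3 elements).


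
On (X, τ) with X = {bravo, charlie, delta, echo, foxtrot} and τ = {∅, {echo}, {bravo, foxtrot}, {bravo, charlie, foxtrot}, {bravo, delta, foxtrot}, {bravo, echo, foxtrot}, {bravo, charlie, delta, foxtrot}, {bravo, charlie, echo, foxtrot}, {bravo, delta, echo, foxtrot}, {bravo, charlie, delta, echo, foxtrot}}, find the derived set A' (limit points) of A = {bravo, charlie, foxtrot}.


A' = {bravo, charlie, delta, foxtrot}

For each x ∈ X, list the open sets U ∈ τ with x ∈ U, then check whether U ∩ (A ∖ {x}) ≠ ∅ for every such U.
  x = bravo: opens ∋ x are {bravo, foxtrot}, {bravo, charlie, foxtrot}, {bravo, delta, foxtrot}, {bravo, echo, foxtrot}, {bravo, charlie, delta, foxtrot}, {bravo, charlie, echo, foxtrot}, {bravo, delta, echo, foxtrot}, {bravo, charlie, delta, echo, foxtrot}; each meets A ∖ {bravo}, so x IS a limit point.
  x = charlie: opens ∋ x are {bravo, charlie, foxtrot}, {bravo, charlie, delta, foxtrot}, {bravo, charlie, echo, foxtrot}, {bravo, charlie, delta, echo, foxtrot}; each meets A ∖ {charlie}, so x IS a limit point.
  x = delta: opens ∋ x are {bravo, delta, foxtrot}, {bravo, charlie, delta, foxtrot}, {bravo, delta, echo, foxtrot}, {bravo, charlie, delta, echo, foxtrot}; each meets A ∖ {delta}, so x IS a limit point.
  x = echo: open {echo} ∋ x has {echo} ∩ (A ∖ {echo}) = ∅, so x is NOT a limit point.
  x = foxtrot: opens ∋ x are {bravo, foxtrot}, {bravo, charlie, foxtrot}, {bravo, delta, foxtrot}, {bravo, echo, foxtrot}, {bravo, charlie, delta, foxtrot}, {bravo, charlie, echo, foxtrot}, {bravo, delta, echo, foxtrot}, {bravo, charlie, delta, echo, foxtrot}; each meets A ∖ {foxtrot}, so x IS a limit point.
Collecting: A' = {bravo, charlie, delta, foxtrot}.
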